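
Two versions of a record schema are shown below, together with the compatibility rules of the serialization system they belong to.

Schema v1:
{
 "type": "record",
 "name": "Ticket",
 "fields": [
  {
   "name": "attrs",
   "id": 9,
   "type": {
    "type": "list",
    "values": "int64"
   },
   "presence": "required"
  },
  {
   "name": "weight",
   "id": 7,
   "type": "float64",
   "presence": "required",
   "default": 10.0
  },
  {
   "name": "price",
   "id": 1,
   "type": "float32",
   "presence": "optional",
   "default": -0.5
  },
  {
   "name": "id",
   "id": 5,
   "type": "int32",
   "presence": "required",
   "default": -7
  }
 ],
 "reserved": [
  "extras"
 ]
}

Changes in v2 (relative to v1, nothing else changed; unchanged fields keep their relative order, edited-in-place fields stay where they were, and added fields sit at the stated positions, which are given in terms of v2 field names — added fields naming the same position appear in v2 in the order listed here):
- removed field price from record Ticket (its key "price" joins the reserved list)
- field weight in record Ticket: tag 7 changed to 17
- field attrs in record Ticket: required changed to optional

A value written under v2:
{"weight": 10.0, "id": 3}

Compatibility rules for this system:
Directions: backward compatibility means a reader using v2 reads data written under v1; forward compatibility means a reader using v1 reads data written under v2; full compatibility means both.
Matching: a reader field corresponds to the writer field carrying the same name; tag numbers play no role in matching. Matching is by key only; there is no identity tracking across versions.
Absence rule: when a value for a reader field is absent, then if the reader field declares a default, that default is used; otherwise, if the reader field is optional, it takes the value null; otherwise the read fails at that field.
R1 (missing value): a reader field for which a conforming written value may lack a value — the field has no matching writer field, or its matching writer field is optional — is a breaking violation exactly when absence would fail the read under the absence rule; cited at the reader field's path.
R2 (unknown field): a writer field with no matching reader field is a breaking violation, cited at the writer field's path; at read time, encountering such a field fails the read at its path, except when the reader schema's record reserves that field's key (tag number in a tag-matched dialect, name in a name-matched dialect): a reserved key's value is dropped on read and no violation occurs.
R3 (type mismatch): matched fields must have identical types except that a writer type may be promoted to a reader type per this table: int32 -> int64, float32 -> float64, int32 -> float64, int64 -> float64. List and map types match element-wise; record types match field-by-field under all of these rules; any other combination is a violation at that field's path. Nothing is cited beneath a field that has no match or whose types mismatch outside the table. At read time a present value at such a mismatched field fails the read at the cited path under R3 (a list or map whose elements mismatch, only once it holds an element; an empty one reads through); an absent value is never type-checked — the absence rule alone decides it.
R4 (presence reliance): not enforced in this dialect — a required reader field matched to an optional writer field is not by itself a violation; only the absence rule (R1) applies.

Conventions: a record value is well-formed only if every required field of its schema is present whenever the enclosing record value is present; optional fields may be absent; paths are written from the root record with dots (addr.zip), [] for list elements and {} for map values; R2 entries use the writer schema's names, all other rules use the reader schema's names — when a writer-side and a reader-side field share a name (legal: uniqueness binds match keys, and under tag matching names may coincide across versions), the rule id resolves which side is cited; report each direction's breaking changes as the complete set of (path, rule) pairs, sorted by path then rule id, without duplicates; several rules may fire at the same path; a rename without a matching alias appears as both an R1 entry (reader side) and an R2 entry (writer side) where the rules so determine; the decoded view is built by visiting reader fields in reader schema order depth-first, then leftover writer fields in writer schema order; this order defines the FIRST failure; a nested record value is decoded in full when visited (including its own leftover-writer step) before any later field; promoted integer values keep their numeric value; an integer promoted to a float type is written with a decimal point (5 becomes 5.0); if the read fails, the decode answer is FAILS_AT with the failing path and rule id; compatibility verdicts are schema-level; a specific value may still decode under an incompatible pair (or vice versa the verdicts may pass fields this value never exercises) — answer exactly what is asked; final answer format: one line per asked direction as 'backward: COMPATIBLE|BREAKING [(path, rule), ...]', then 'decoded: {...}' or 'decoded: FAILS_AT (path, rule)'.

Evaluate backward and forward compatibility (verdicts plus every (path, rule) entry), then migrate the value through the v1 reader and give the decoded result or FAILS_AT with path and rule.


backward: COMPATIBLE []; forward: BREAKING [(attrs, R1)]; decoded: FAILS_AT (attrs, R1)

the writer's type comes first in each Ticket pair
backward on Ticket — v2 reading data written by v1:
  attrs <- attrs (list<int64> -> list<int64>, writer required)
  weight <- weight (float64 -> float64, writer required)
  id <- id (int32 -> int32, writer required)
  leftover writer field: price
  nothing fires on Ticket: backward is COMPATIBLE
forward on Ticket — v1 reading data written by v2:
  attrs <- attrs (list<int64> -> list<int64>, writer optional)
  weight <- weight (float64 -> float64, writer required)
  no writer field matches reader price
  id <- id (int32 -> int32, writer required)
  breaking: (attrs, R1)
  => forward verdict for Ticket: BREAKING, 1 violation(s)
decode walk for Ticket under reader schema v1:
  read fails at attrs under R1 (no fill)
  => FAILS_AT (attrs, R1)


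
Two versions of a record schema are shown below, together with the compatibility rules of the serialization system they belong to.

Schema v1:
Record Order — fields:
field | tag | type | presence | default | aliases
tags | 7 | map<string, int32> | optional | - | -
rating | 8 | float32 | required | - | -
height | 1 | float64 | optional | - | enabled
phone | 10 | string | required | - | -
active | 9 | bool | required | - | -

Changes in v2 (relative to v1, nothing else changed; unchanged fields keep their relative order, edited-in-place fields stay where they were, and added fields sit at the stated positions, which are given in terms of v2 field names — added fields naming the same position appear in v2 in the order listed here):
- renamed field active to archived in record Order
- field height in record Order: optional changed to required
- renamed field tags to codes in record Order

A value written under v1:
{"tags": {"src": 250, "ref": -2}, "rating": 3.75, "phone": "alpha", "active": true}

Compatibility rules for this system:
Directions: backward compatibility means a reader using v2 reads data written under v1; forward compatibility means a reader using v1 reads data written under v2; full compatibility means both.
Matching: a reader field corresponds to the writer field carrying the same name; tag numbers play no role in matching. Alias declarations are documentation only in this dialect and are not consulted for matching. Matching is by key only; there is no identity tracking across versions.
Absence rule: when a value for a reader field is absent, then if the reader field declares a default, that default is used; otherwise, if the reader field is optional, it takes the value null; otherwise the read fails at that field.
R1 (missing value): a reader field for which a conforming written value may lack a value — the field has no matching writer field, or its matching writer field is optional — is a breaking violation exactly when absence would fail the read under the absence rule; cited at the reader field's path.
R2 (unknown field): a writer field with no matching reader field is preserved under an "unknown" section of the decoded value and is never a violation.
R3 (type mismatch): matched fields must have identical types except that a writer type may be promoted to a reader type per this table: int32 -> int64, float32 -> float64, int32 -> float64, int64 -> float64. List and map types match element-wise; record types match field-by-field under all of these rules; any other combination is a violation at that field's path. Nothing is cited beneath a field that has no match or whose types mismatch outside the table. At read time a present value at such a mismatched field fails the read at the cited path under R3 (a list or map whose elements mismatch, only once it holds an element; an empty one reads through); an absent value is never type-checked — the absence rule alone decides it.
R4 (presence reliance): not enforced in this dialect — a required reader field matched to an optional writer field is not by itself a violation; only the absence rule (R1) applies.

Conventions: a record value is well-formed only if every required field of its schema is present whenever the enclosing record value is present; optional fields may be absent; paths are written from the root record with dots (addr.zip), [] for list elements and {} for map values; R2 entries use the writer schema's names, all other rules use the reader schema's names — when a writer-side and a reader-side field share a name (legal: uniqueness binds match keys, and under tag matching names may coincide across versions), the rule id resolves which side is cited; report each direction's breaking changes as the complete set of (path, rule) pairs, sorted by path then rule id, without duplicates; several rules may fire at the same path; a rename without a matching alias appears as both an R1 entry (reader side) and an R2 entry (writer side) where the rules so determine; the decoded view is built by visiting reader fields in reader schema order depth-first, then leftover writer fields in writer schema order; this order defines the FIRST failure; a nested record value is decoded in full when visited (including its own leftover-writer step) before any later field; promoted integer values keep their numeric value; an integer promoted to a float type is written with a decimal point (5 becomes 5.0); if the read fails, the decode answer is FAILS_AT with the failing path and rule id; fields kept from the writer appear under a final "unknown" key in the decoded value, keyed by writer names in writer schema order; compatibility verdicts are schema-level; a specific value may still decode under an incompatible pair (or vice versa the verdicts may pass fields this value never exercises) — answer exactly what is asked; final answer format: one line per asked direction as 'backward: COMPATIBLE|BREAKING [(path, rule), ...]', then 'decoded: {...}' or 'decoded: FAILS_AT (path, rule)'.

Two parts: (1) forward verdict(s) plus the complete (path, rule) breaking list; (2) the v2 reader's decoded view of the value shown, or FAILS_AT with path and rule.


forward: BREAKING [(active, R1)]; decoded: FAILS_AT (height, R1)

the writer's type comes first in each Order pair
forward analysis of Order with v1 as reader and v2 as writer:
  tags: no writer match
  rating <- rating (float32 -> float32, writer required)
  height <- height (float64 -> float64, writer required)
  phone <- phone (string -> string, writer required)
  active: no writer match
  leftover writer field: codes
  leftover writer field: archived
  violation R1 at active
  => forward: BREAKING (1)
decode walk for Order under reader schema v2:
  codes := null (not supplied -> null)
  rating := 3.75
  read fails at height under R1 (no fill)
  => FAILS_AT (height, R1)
diffs on Order not affecting the asked answer:
  renamed field tags to codes in record Order -> no rule fires on it in Order's dialect; the asked verdict holds


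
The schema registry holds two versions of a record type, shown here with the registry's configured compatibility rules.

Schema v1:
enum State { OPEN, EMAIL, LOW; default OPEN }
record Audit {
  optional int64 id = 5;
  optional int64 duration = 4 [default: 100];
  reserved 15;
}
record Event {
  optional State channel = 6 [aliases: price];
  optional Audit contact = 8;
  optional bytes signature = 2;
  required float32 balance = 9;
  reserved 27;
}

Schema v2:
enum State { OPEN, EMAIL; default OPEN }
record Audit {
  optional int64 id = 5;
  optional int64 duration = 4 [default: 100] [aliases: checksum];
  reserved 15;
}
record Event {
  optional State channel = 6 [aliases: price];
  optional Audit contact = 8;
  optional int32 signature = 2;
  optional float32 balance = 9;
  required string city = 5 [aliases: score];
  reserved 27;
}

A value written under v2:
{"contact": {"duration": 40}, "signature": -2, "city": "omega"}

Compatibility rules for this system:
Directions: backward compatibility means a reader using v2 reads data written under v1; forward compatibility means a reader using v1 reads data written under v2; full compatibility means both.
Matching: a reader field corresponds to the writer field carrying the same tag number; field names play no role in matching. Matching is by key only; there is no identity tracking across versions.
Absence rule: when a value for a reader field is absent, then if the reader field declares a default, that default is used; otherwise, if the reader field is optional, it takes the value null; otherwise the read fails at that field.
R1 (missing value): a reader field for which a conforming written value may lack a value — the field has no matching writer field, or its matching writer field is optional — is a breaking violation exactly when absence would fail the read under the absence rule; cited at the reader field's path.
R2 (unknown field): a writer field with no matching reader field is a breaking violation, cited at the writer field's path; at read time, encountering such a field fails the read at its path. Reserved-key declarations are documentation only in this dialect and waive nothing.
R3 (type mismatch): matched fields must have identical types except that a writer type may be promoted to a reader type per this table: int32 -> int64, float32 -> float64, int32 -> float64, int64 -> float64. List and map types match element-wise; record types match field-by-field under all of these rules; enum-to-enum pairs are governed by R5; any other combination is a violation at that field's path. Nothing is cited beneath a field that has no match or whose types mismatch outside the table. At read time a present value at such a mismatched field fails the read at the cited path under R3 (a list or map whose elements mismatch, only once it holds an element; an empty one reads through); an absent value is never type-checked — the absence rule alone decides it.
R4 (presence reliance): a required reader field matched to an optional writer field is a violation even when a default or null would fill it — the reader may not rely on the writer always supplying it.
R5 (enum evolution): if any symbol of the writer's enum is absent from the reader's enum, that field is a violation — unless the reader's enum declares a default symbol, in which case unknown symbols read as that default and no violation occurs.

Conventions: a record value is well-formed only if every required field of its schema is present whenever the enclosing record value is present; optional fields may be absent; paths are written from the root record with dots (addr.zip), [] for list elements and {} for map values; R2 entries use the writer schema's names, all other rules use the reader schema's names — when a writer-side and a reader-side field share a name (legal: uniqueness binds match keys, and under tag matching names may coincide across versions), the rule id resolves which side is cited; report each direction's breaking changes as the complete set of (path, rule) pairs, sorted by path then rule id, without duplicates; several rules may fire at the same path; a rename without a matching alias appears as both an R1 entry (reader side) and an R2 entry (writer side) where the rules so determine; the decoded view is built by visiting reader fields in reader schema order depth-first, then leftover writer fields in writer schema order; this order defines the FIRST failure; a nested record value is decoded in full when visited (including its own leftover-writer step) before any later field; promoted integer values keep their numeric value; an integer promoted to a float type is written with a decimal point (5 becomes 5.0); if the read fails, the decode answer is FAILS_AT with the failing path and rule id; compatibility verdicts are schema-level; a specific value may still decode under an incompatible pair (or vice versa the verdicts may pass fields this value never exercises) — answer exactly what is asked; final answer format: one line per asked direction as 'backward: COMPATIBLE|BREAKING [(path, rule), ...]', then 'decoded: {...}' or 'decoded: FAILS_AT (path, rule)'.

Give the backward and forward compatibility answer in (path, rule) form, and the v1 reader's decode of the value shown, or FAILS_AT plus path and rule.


the writer's type comes first in each Event pair
backward for Event (reader v2, writer v1):
  writer optional, State -> State: reader channel maps from writer channel
  writer optional, Audit -> Audit: reader contact maps from writer contact
  writer optional, bytes -> int32: reader signature maps from writer signature
  writer required, float32 -> float32: reader balance maps from writer balance
  city: no writer match
  writer optional, int64 -> int64: reader contact.id maps from writer contact.id
  writer optional, int64 -> int64: reader contact.duration maps from writer contact.duration
  R1 fires at city
  R3 fires at signature
  backward on Event therefore BREAKING (2)
forward for Event (reader v1, writer v2):
  writer optional, State -> State: reader channel maps from writer channel
  writer optional, Audit -> Audit: reader contact maps from writer contact
  writer optional, int32 -> bytes: reader signature maps from writer signature
  writer optional, float32 -> float32: reader balance maps from writer balance
  leftover writer field: city
  writer optional, int64 -> int64: reader contact.id maps from writer contact.id
  writer optional, int64 -> int64: reader contact.duration maps from writer contact.duration
  R1 fires at balance
  R4 fires at balance
  R2 fires at city
  R3 fires at signature
  forward on Event therefore BREAKING (4)
migrating the Event value to v1:
  channel := null (absent, optional -> null)
  contact.id := null (absent, optional -> null)
  contact.duration := 40
  read fails at signature under R3
  => FAILS_AT (signature, R3)

backward: BREAKING [(city, R1), (signature, R3)]; forward: BREAKING [(balance, R1), (balance, R4), (city, R2), (signature, R3)]; decoded: FAILS_AT (signature, R3)


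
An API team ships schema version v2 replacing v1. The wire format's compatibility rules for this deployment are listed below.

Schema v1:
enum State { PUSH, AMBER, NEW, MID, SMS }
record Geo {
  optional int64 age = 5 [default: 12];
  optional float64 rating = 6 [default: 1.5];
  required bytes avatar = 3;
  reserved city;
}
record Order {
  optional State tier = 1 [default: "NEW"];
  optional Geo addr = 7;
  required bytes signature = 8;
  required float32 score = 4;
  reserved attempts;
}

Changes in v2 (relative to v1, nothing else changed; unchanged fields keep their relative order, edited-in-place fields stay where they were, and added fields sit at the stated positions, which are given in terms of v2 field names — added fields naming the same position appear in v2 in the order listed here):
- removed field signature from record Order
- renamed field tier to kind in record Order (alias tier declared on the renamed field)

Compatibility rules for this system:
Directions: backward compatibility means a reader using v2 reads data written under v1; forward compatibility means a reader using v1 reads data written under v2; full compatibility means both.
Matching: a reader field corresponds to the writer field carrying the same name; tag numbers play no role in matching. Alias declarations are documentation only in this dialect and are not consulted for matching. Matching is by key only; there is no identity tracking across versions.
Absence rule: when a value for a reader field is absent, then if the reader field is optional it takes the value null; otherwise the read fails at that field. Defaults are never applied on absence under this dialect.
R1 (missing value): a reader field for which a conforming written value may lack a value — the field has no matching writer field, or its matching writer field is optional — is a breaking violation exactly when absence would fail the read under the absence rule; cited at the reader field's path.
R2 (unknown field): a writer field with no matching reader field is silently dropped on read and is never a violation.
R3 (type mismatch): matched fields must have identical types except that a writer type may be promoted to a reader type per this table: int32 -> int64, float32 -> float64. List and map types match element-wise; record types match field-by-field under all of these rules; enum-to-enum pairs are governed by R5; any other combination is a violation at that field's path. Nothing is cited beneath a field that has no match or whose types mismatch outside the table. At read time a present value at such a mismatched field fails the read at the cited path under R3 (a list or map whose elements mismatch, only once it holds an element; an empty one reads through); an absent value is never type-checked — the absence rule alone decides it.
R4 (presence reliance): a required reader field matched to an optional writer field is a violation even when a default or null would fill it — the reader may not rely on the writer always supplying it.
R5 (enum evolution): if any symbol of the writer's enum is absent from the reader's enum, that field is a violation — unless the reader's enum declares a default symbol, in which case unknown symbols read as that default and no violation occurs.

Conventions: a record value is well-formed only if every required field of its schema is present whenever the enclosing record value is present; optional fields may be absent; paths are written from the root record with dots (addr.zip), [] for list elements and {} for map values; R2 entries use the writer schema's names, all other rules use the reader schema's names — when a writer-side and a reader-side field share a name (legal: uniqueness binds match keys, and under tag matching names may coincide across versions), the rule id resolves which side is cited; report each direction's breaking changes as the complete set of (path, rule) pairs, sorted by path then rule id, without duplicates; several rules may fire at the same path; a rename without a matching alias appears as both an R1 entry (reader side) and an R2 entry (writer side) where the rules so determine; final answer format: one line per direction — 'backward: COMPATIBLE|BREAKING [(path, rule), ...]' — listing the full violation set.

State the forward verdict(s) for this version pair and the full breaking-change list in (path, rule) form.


each type pair in Order: writer, then reader
checking forward for Order: reader v1 against writer v2:
  no writer field matches reader tier
  addr <- addr (Geo -> Geo, writer optional)
  no writer field matches reader signature
  score <- score (float32 -> float32, writer required)
  kind (writer side), unknown to reader
  addr.age <- addr.age (int64 -> int64, writer optional)
  addr.rating <- addr.rating (float64 -> float64, writer optional)
  addr.avatar <- addr.avatar (bytes -> bytes, writer required)
  rule R1 violated at signature
  => forward verdict for Order: BREAKING, 1 violation(s)
the other Order changes do not affect what is asked:
  renamed field tier to kind in record Order (alias tier declared on the renamed field) -> triggers nothing under Order's printed rules — same verdict

forward: BREAKING [(signature, R1)]


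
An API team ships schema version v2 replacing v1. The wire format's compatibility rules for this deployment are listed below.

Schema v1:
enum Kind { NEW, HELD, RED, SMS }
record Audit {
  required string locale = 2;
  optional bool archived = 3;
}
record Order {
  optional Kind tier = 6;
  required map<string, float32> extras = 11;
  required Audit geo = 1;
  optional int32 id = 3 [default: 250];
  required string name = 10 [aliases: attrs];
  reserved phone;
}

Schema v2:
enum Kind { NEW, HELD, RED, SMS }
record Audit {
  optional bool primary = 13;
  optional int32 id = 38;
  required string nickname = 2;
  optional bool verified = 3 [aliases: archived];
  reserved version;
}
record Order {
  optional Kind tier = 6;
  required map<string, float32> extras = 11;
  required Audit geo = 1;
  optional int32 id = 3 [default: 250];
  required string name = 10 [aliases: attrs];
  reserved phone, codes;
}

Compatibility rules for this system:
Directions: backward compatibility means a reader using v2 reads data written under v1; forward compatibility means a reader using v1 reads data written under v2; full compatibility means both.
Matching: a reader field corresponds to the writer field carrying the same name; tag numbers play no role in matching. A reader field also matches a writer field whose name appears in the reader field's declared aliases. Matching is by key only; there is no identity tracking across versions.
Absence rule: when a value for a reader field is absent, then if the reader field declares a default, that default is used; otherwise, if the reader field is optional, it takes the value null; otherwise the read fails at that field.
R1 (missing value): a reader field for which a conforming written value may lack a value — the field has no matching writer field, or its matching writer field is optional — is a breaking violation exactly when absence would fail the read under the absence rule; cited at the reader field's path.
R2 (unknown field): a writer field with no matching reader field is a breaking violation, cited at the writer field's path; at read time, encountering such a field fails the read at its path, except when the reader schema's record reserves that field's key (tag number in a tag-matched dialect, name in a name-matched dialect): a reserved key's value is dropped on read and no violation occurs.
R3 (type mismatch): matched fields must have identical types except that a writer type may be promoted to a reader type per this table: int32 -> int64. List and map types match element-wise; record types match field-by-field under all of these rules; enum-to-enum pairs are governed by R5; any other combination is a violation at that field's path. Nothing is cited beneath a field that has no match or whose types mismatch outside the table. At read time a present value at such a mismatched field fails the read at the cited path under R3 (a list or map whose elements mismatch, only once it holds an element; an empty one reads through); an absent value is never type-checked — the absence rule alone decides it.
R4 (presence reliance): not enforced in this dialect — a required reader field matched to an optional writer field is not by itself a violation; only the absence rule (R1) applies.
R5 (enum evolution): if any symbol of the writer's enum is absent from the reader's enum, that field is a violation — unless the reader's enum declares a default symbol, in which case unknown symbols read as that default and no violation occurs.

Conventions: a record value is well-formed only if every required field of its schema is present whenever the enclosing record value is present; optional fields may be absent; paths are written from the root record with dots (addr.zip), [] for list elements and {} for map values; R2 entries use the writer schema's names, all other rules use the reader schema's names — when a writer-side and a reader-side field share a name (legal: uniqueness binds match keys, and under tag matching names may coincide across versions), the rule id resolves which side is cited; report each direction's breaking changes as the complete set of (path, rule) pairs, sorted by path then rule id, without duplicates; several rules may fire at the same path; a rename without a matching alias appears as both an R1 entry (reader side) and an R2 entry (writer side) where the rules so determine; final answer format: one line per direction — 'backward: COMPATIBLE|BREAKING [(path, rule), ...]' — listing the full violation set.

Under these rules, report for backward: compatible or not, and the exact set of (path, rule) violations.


the writer's type comes first in each Order pair
backward analysis of Order with v2 as reader and v1 as writer:
  writer optional, Kind -> Kind: reader tier maps from writer tier
  writer required, map<string, float32> -> map<string, float32>: reader extras maps from writer extras
  writer required, Audit -> Audit: reader geo maps from writer geo
  writer optional, int32 -> int32: reader id maps from writer id
  writer required, string -> string: reader name maps from writer name
  geo.primary: no writer match
  geo.id: no writer match
  geo.nickname: no writer match
  writer optional, bool -> bool: reader geo.verified maps from writer geo.archived
  leftover writer field: geo.locale
  violation R2 at geo.locale
  violation R1 at geo.nickname
  => backward: BREAKING (2)
the other Order changes do not affect what is asked:
  renamed field archived to verified in record Audit (alias archived declared on the renamed field) -> its effect on Order is confined to the forward direction, not asked
  added field id to record Audit: optional int32, tag 38 (in v2 it sits immediately before nickname) -> its effect on Order is confined to the forward direction, not asked
  added field primary to record Audit: optional bool, tag 13 (in v2 it sits immediately before nickname) -> its effect on Order is confined to the forward direction, not asked

backward: BREAKING [(geo.locale, R2), (geo.nickname, R1)]


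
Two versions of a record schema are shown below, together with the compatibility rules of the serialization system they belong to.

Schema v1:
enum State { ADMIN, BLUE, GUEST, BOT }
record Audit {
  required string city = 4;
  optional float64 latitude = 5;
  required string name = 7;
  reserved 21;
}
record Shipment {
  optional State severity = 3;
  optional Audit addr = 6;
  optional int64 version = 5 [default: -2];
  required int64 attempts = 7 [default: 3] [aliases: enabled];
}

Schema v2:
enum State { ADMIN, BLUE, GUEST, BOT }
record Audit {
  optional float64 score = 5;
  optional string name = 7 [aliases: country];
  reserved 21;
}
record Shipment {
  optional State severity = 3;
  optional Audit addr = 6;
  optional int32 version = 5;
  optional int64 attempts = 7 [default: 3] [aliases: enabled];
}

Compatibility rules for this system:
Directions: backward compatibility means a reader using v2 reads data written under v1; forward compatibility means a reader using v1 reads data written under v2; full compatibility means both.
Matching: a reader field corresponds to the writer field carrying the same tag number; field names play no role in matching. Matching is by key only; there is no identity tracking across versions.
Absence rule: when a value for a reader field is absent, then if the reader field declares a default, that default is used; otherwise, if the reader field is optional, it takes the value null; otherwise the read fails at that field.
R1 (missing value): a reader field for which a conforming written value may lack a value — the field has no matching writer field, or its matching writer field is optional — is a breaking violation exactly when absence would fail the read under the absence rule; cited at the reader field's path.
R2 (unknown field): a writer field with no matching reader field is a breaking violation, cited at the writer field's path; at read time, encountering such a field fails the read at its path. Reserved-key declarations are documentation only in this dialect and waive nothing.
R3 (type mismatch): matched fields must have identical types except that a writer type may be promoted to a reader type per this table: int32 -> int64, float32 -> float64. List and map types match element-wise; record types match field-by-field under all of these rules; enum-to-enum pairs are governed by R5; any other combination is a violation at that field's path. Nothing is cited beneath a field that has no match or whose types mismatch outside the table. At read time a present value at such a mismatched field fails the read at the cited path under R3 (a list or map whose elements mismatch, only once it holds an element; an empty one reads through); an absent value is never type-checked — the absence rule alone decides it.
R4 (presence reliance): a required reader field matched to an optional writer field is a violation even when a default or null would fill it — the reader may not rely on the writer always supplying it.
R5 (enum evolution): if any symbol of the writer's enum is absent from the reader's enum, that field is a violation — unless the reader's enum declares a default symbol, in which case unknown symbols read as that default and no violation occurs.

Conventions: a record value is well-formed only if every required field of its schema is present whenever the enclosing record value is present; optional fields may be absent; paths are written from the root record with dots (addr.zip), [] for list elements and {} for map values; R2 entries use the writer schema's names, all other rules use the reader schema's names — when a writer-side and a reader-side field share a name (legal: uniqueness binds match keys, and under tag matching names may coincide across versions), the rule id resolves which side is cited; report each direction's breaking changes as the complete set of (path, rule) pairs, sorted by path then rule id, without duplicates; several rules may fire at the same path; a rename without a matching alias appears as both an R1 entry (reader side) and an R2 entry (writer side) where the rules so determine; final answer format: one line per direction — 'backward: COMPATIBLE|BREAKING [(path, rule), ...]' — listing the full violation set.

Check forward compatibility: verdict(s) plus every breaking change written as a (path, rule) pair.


the writer's type comes first in each Shipment pair
forward for Shipment (reader v1, writer v2):
  severity: paired with writer severity (State -> State; writer optional)
  addr: paired with writer addr (Audit -> Audit; writer optional)
  version: paired with writer version (int32 -> int64; writer optional)
  attempts: paired with writer attempts (int64 -> int64; writer optional)
  addr.city: no writer-side match
  addr.latitude: paired with writer addr.score (float64 -> float64; writer optional)
  addr.name: paired with writer addr.name (string -> string; writer optional)
  breaking: (addr.city, R1)
  breaking: (addr.name, R1)
  breaking: (addr.name, R4)
  breaking: (attempts, R4)
  => forward: BREAKING (4)
the rest of the Shipment diff is inert for this question:
  field version in record Shipment: type int64 changed to int32 (its default is dropped) -> matters only for Shipment's backward compatibility — outside the asked direction
  renamed field latitude to score in record Audit -> triggers nothing under Shipment's printed rules — same verdict

forward: BREAKING [(addr.city, R1), (addr.name, R1), (addr.name, R4), (attempts, R4)]


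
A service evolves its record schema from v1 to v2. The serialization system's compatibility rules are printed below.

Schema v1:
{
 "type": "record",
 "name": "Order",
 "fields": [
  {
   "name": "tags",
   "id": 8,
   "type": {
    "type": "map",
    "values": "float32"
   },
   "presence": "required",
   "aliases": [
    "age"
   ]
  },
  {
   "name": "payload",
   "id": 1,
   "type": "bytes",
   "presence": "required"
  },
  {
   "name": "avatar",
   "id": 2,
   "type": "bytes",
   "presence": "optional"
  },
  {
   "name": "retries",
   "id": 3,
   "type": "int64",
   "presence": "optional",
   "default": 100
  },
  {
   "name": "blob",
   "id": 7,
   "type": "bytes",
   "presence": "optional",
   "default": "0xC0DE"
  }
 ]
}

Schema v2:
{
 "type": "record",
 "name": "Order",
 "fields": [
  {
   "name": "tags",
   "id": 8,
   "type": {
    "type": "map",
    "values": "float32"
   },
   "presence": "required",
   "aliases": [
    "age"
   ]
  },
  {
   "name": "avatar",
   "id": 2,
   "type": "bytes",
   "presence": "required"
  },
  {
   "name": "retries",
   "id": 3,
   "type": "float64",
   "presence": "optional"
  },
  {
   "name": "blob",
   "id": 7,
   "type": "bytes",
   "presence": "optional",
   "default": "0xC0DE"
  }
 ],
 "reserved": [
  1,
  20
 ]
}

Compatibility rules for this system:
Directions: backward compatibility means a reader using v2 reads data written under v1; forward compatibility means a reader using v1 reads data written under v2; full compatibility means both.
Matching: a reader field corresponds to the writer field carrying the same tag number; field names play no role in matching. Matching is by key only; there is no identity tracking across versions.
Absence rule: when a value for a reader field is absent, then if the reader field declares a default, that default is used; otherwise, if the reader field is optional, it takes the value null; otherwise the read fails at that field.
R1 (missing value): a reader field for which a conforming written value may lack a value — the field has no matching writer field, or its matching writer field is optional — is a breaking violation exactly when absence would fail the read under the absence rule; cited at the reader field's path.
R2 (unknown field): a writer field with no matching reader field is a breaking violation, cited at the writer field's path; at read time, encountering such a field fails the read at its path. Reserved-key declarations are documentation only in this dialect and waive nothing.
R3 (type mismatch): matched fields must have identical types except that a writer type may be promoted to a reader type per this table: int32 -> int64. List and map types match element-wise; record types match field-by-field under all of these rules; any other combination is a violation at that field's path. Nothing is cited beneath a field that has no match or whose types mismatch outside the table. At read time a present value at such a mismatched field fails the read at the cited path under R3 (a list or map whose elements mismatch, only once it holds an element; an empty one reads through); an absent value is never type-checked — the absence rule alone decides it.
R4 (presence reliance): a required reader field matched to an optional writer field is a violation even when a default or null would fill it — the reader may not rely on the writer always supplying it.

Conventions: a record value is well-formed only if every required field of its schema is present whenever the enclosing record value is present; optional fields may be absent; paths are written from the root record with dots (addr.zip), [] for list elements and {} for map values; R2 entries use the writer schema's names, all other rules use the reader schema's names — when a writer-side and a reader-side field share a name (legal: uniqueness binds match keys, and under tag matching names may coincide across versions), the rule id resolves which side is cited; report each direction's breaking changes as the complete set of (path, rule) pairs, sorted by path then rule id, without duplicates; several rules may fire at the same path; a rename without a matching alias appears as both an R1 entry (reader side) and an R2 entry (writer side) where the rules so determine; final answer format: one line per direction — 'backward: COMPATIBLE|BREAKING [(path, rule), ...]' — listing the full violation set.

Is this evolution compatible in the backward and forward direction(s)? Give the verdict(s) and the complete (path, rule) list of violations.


arrows below run writer -> reader for Order
backward analysis of Order with v2 as reader and v1 as writer:
  tags: paired with writer tags (map<string, float32> -> map<string, float32>; writer required)
  avatar: paired with writer avatar (bytes -> bytes; writer optional)
  retries: paired with writer retries (int64 -> float64; writer optional)
  blob: paired with writer blob (bytes -> bytes; writer optional)
  writer payload: unknown to reader
  rule R1 violated at avatar
  rule R4 violated at avatar
  rule R2 violated at payload
  rule R3 violated at retries
  backward on Order therefore BREAKING (4)
forward analysis of Order with v1 as reader and v2 as writer:
  tags: paired with writer tags (map<string, float32> -> map<string, float32>; writer required)
  payload: no writer-side match
  avatar: paired with writer avatar (bytes -> bytes; writer required)
  retries: paired with writer retries (float64 -> int64; writer optional)
  blob: paired with writer blob (bytes -> bytes; writer optional)
  rule R1 violated at payload
  rule R3 violated at retries
  forward on Order therefore BREAKING (2)

backward: BREAKING [(avatar, R1), (avatar, R4), (payload, R2), (retries, R3)]; forward: BREAKING [(payload, R1), (retries, R3)]
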